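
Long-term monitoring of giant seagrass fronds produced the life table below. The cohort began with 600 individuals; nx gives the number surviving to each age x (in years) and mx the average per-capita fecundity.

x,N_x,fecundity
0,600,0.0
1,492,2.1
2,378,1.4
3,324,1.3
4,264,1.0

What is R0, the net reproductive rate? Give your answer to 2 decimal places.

lx = nx/n0 = nx/600: 1, 0.82, 0.63, 0.54, 0.44
lx·mx by age: 0, 1.722, 0.882, 0.702, 0.44
R0 = Σ lx·mx = 3.746 → 3.75

3.75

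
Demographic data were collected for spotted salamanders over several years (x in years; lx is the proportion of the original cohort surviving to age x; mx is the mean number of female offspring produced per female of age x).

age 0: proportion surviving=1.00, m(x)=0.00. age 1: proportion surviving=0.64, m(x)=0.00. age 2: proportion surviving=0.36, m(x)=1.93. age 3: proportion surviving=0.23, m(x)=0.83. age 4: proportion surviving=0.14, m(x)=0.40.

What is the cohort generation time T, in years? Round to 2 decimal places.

2.32

lx·mx: 0, 0, 0.6948, 0.1909, 0.056 → R0 = 0.9417
x·lx·mx: 0, 0, 1.3896, 0.5727, 0.224 → Σ = 2.1863
T = 2.1863 / 0.9417 = 2.321652… → 2.32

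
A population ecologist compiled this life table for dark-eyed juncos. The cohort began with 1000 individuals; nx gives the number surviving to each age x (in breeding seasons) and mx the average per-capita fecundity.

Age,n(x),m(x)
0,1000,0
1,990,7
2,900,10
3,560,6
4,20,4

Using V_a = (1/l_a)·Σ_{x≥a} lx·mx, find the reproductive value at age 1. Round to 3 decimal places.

lx = nx/n0 = nx/1000: 1, 0.99, 0.9, 0.56, 0.02
lx·mx for x ≥ 1: 6.93, 9, 3.36, 0.08 → sum = 19.37
V_1 = 19.37 / l_1 = 19.37 / 0.99 = 19.565657… → 19.566

19.566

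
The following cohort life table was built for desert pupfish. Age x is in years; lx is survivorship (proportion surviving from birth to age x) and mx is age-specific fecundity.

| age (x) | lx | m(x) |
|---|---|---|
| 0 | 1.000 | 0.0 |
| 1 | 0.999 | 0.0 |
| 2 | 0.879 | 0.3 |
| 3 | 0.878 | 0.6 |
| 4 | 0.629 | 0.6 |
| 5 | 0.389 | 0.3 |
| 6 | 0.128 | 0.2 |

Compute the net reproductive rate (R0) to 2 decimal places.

1.31

lx·mx by age: 0, 0, 0.2637, 0.5268, 0.3774, 0.1167, 0.0256
R0 = Σ lx·mx = 1.3102 → 1.31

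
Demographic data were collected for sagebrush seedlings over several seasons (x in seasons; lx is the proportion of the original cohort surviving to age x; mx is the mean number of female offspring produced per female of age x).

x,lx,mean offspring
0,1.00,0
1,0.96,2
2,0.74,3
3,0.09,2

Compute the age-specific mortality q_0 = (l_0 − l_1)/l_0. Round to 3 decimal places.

0.040

q_0 = (l_0 − l_1) / l_0 = (1 − 0.96) / 1
     = 0.04 / 1 = 0.04 → 0.040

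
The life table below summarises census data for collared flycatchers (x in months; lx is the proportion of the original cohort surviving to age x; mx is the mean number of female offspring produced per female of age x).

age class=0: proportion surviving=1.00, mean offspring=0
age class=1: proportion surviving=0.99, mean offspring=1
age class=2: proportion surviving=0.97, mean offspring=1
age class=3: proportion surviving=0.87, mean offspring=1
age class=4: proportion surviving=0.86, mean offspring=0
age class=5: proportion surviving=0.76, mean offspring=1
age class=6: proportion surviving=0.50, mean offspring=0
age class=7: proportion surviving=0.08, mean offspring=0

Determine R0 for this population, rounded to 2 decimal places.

lx·mx by age: 0, 0.99, 0.97, 0.87, 0, 0.76, 0, 0
R0 = Σ lx·mx = 3.59 → 3.59

3.59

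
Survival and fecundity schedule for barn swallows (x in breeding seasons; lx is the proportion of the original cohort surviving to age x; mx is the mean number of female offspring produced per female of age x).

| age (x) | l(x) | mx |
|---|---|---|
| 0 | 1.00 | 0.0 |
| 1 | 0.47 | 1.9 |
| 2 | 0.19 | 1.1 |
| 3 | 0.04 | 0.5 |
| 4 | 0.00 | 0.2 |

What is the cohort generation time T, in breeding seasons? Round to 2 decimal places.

lx·mx: 0, 0.893, 0.209, 0.02, 0 → R0 = 1.122
x·lx·mx: 0, 0.893, 0.418, 0.06, 0 → Σ = 1.371
T = 1.371 / 1.122 = 1.221925… → 1.22

1.22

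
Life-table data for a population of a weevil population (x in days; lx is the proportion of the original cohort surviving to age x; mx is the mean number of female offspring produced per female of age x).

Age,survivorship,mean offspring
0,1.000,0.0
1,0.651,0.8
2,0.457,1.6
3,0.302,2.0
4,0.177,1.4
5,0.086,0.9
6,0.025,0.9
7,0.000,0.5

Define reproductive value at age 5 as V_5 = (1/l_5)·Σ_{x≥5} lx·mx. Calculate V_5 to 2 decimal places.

lx·mx for x ≥ 5: 0.0774, 0.0225, 0 → sum = 0.0999
V_5 = 0.0999 / l_5 = 0.0999 / 0.086 = 1.161628… → 1.16

1.16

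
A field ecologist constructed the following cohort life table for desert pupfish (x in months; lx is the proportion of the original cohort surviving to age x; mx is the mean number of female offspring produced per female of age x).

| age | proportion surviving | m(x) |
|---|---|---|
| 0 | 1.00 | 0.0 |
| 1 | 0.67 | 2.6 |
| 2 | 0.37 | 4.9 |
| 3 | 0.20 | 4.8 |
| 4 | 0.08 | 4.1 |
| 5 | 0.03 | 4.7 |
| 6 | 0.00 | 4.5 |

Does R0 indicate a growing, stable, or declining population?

growing

R0 = Σ lx·mx = 0 + 1.742 + 1.813 + 0.96 + 0.328 + 0.141 + 0 = 4.984
R0 > 1, so the population is growing.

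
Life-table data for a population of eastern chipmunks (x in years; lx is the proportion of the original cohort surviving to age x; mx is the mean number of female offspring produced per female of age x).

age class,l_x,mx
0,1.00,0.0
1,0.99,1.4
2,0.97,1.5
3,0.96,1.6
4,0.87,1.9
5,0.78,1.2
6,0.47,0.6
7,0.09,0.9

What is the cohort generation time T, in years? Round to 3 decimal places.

3.064

lx·mx: 0, 1.386, 1.455, 1.536, 1.653, 0.936, 0.282, 0.081 → R0 = 7.329
x·lx·mx: 0, 1.386, 2.91, 4.608, 6.612, 4.68, 1.692, 0.567 → Σ = 22.455
T = 22.455 / 7.329 = 3.063856… → 3.064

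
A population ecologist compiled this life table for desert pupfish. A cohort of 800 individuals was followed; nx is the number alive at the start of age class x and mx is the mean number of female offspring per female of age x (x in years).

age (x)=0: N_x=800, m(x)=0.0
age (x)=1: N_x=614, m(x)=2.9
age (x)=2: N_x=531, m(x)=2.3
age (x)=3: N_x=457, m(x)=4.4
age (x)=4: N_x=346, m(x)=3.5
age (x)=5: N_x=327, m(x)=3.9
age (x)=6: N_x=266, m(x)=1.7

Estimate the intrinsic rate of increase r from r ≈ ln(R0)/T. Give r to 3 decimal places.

0.755

lx = nx/n0 = nx/800: 1, 0.7675, 0.66375, 0.57125, 0.4325, 0.40875, 0.3325
R0 = Σ lx·mx = 0 + 2.22575 + 1.52663… + 2.5135… + 1.51375 + 1.59413… + 0.56525 = 9.939
Σ x·lx·mx = 30.236625; T = 30.236625/9.939 = 3.04222…
r ≈ ln(R0)/T = ln(9.939)/3.04222… = 0.75487… → 0.755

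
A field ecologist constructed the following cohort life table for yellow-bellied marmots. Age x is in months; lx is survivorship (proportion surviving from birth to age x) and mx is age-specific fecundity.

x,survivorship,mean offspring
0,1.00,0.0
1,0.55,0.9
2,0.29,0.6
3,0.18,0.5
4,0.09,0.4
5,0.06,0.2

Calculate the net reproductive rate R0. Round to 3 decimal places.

lx·mx by age: 0, 0.495, 0.174, 0.09, 0.036, 0.012
R0 = Σ lx·mx = 0.807 → 0.807

0.807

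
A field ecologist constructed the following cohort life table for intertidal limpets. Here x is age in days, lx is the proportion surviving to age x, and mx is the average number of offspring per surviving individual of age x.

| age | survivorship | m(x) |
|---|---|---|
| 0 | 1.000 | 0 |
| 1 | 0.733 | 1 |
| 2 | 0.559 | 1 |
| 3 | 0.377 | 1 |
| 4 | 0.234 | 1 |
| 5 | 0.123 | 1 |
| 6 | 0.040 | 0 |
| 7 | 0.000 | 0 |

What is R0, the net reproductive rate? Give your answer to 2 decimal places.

lx·mx by age: 0, 0.733, 0.559, 0.377, 0.234, 0.123, 0, 0
R0 = Σ lx·mx = 2.026 → 2.03

2.03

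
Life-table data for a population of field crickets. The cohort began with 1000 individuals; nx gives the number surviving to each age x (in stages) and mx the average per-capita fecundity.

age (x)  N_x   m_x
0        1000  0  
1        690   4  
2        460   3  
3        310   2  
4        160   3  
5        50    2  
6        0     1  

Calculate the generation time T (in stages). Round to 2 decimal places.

1.84

lx = nx/n0 = nx/1000: 1, 0.69, 0.46, 0.31, 0.16, 0.05, 0
lx·mx: 0, 2.76, 1.38, 0.62, 0.48, 0.1, 0 → R0 = 5.34
x·lx·mx: 0, 2.76, 2.76, 1.86, 1.92, 0.5, 0 → Σ = 9.8
T = 9.8 / 5.34 = 1.835206… → 1.84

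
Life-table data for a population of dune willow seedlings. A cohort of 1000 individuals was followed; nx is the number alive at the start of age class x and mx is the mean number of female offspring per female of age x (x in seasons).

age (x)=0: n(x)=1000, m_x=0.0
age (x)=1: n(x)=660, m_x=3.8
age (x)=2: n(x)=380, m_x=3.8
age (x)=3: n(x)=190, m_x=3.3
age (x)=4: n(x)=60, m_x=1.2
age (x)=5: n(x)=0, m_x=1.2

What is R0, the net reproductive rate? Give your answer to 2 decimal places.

lx = nx/n0 = nx/1000: 1, 0.66, 0.38, 0.19, 0.06, 0
lx·mx by age: 0, 2.508, 1.444, 0.627, 0.072, 0
R0 = Σ lx·mx = 4.651 → 4.65

4.65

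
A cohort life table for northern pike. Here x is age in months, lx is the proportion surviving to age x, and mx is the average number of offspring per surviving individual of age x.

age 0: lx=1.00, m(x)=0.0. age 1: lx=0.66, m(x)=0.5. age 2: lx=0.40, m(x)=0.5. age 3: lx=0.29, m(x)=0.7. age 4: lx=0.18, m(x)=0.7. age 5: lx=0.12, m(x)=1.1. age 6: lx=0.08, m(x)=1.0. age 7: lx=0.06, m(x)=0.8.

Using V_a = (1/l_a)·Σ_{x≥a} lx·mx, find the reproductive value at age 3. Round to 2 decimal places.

2.03

lx·mx for x ≥ 3: 0.203, 0.126, 0.132, 0.08, 0.048 → sum = 0.589
V_3 = 0.589 / l_3 = 0.589 / 0.29 = 2.031034… → 2.03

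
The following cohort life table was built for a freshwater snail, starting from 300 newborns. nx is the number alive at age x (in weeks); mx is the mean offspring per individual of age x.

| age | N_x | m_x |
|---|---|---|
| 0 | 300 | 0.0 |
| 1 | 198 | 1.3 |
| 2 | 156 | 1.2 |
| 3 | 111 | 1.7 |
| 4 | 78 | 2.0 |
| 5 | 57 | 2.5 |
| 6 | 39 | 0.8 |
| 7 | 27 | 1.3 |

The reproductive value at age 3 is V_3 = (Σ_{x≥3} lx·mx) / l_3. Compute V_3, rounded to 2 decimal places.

4.99

lx = nx/n0 = nx/300: 1, 0.66, 0.52, 0.37, 0.26, 0.19, 0.13, 0.09
lx·mx for x ≥ 3: 0.629, 0.52, 0.475, 0.104, 0.117 → sum = 1.845
V_3 = 1.845 / l_3 = 1.845 / 0.37 = 4.986486… → 4.99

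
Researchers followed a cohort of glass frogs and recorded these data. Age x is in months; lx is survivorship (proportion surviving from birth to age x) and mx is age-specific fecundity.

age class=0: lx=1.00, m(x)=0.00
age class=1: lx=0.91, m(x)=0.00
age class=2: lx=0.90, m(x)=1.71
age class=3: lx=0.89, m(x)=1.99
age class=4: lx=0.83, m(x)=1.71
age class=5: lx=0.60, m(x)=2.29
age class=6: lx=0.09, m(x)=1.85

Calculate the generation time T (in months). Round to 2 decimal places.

3.50

lx·mx: 0, 0, 1.539, 1.7711, 1.4193, 1.374, 0.1665 → R0 = 6.2699
x·lx·mx: 0, 0, 3.078, 5.3133, 5.6772, 6.87, 0.999 → Σ = 21.9375
T = 21.9375 / 6.2699 = 3.49886… → 3.50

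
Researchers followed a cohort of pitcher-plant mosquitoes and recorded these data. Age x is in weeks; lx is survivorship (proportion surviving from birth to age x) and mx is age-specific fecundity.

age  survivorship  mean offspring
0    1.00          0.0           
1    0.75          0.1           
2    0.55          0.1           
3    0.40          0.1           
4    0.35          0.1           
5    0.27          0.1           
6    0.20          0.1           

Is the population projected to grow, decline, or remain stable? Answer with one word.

R0 = Σ lx·mx = 0 + 0.075 + 0.055 + 0.04 + 0.035 + 0.027 + 0.02 = 0.252
R0 < 1, so the population is declining.

declining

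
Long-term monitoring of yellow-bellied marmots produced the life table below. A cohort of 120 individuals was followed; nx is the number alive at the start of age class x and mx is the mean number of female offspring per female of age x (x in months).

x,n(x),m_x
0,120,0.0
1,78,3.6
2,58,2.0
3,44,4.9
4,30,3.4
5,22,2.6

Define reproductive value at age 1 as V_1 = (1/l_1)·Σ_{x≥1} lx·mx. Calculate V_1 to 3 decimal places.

lx = nx/n0 = nx/120: 1, 0.65, 0.48333…, 0.36667…, 0.25, 0.18333…
lx·mx for x ≥ 1: 2.34, 0.966667…, 1.796667…, 0.85, 0.476667… → sum = 6.43…
V_1 = 6.43… / l_1 = 6.43… / 0.65 = 9.892308… → 9.892

9.892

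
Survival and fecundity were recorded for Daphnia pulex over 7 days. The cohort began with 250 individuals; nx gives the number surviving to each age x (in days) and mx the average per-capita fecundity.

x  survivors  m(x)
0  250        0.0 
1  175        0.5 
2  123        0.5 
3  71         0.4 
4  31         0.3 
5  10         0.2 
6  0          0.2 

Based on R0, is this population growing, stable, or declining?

lx = nx/n0 = nx/250: 1, 0.7, 0.492, 0.284, 0.124, 0.04, 0
R0 = Σ lx·mx = 0 + 0.35 + 0.246 + 0.1136 + 0.0372 + 0.008 + 0 = 0.7548
R0 < 1, so the population is declining.

declining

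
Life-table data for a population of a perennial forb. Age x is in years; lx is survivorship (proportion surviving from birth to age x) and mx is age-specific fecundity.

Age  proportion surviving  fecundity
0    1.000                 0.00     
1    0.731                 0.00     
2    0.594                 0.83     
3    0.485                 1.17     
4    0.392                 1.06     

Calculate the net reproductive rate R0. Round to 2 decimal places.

1.48

lx·mx by age: 0, 0, 0.49302, 0.56745, 0.41552
R0 = Σ lx·mx = 1.47599 → 1.48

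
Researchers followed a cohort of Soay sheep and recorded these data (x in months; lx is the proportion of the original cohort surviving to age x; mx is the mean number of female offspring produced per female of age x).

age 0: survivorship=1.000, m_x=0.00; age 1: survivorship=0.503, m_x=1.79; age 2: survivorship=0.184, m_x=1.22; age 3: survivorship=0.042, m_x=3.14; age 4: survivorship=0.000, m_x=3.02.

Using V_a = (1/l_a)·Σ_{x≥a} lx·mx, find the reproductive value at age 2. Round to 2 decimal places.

lx·mx for x ≥ 2: 0.22448, 0.13188, 0 → sum = 0.35636
V_2 = 0.35636 / l_2 = 0.35636 / 0.184 = 1.936739… → 1.94

1.94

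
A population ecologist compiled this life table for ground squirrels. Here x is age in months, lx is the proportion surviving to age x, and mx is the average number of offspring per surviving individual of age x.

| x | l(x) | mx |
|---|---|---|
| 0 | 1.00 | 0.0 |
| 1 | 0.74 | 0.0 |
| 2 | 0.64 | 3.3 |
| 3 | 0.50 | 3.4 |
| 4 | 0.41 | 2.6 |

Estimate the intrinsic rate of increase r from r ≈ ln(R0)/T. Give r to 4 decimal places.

R0 = Σ lx·mx = 0 + 0 + 2.112 + 1.7 + 1.066 = 4.878
Σ x·lx·mx = 13.588; T = 13.588/4.878 = 2.78557…
r ≈ ln(R0)/T = ln(4.878)/2.78557… = 0.568909… → 0.5689

0.5689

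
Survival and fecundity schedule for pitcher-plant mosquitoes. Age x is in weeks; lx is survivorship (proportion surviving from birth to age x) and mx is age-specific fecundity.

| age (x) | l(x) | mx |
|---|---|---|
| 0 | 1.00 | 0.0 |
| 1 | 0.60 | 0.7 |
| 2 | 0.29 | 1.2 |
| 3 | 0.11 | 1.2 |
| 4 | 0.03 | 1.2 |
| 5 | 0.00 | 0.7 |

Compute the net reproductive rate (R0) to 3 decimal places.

0.936

lx·mx by age: 0, 0.42, 0.348, 0.132, 0.036, 0
R0 = Σ lx·mx = 0.936 → 0.936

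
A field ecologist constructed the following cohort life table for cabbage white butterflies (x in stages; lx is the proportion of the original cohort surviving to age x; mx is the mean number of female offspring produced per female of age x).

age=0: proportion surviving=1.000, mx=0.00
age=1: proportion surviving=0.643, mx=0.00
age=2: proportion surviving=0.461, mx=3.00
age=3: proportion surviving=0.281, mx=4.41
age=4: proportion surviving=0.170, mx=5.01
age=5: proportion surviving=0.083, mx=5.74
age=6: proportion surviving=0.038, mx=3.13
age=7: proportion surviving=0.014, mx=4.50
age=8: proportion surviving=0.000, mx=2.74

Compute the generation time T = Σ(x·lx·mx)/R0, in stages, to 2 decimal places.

3.25

lx·mx: 0, 0, 1.383, 1.23921, 0.8517, 0.47642, 0.11894, 0.063, 0 → R0 = 4.13227
x·lx·mx: 0, 0, 2.766, 3.71763, 3.4068, 2.3821, 0.71364, 0.441, 0 → Σ = 13.42717
T = 13.42717 / 4.13227 = 3.249345… → 3.25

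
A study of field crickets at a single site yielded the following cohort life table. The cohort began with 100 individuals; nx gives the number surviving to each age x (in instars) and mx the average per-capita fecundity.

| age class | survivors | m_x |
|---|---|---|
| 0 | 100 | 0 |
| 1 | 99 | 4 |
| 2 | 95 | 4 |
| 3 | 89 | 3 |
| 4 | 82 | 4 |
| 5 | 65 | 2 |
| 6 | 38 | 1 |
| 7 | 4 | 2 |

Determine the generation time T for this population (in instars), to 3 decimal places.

2.717

lx = nx/n0 = nx/100: 1, 0.99, 0.95, 0.89, 0.82, 0.65, 0.38, 0.04
lx·mx: 0, 3.96, 3.8, 2.67, 3.28, 1.3, 0.38, 0.08 → R0 = 15.47
x·lx·mx: 0, 3.96, 7.6, 8.01, 13.12, 6.5, 2.28, 0.56 → Σ = 42.03
T = 42.03 / 15.47 = 2.716871… → 2.717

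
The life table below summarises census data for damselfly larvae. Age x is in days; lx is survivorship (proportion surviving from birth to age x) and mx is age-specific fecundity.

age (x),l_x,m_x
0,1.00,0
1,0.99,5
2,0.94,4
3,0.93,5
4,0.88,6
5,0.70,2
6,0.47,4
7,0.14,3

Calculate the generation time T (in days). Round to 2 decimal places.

lx·mx: 0, 4.95, 3.76, 4.65, 5.28, 1.4, 1.88, 0.42 → R0 = 22.34
x·lx·mx: 0, 4.95, 7.52, 13.95, 21.12, 7, 11.28, 2.94 → Σ = 68.76
T = 68.76 / 22.34 = 3.077887… → 3.08

3.08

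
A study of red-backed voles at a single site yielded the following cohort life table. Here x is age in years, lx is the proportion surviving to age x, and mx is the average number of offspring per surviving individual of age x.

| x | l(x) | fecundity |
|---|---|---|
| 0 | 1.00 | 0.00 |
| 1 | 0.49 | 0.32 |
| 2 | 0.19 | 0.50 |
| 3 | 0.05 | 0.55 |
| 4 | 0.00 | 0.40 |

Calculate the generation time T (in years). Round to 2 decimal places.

1.54

lx·mx: 0, 0.1568, 0.095, 0.0275, 0 → R0 = 0.2793
x·lx·mx: 0, 0.1568, 0.19, 0.0825, 0 → Σ = 0.4293
T = 0.4293 / 0.2793 = 1.537057… → 1.54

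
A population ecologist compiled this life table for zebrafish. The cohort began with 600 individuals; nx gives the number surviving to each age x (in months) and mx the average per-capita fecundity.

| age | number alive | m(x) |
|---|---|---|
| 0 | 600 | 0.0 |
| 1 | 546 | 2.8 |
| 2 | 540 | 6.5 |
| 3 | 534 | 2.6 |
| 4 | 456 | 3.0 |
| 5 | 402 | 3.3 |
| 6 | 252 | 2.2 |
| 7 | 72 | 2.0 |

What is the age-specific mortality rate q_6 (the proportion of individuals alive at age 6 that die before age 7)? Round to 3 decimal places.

lx = nx/n0 = nx/600: 1, 0.91, 0.9, 0.89, 0.76, 0.67, 0.42, 0.12
q_6 = (l_6 − l_7) / l_6 = (0.42 − 0.12) / 0.42
     = 0.3 / 0.42 = 0.714286… → 0.714

0.714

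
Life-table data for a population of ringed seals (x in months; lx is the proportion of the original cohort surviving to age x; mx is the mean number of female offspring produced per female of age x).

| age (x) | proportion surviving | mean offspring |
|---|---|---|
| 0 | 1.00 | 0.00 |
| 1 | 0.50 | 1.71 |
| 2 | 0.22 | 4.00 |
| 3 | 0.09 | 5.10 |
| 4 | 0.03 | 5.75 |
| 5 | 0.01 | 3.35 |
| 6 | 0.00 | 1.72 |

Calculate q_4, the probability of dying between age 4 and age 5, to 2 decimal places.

0.67

q_4 = (l_4 − l_5) / l_4 = (0.03 − 0.01) / 0.03
     = 0.02 / 0.03 = 0.666667… → 0.67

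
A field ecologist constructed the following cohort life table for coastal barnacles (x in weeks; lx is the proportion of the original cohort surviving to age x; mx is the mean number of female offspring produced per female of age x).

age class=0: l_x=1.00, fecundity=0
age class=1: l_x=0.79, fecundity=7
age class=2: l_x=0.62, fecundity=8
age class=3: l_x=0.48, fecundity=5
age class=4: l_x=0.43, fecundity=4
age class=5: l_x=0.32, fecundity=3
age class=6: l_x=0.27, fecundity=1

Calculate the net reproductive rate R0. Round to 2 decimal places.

15.84

lx·mx by age: 0, 5.53, 4.96, 2.4, 1.72, 0.96, 0.27
R0 = Σ lx·mx = 15.84 → 15.84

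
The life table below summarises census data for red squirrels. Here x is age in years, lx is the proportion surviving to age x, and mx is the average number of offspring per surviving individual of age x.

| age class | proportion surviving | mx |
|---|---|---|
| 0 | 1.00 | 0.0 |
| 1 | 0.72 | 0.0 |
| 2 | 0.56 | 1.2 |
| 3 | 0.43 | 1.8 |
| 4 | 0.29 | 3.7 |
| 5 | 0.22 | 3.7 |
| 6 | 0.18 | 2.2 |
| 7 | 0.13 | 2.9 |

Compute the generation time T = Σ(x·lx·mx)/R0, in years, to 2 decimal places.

lx·mx: 0, 0, 0.672, 0.774, 1.073, 0.814, 0.396, 0.377 → R0 = 4.106
x·lx·mx: 0, 0, 1.344, 2.322, 4.292, 4.07, 2.376, 2.639 → Σ = 17.043
T = 17.043 / 4.106 = 4.150755… → 4.15

4.15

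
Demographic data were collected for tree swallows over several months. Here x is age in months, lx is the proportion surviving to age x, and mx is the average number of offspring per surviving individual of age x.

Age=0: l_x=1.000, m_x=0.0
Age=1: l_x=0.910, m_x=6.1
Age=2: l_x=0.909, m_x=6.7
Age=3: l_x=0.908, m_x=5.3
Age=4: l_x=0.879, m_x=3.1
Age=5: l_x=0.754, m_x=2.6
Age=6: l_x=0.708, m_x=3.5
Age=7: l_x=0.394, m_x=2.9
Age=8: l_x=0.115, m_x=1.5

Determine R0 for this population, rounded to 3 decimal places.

lx·mx by age: 0, 5.551, 6.0903, 4.8124, 2.7249, 1.9604, 2.478, 1.1426, 0.1725
R0 = Σ lx·mx = 24.9321 → 24.932

24.932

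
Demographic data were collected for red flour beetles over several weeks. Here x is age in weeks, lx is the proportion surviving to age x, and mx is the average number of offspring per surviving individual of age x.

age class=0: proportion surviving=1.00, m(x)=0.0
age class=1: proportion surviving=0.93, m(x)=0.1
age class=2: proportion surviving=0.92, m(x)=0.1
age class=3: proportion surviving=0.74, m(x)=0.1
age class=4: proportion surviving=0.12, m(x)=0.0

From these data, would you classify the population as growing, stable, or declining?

declining

R0 = Σ lx·mx = 0 + 0.093 + 0.092 + 0.074 + 0 = 0.259
R0 < 1, so the population is declining.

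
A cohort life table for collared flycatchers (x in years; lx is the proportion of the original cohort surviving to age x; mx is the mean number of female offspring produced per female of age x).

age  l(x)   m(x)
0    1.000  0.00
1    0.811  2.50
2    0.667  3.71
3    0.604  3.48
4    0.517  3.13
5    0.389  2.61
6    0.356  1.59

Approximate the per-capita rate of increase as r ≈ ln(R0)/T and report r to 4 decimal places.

0.7928

R0 = Σ lx·mx = 0 + 2.0275 + 2.47457 + 2.10192 + 1.61821 + 1.01529 + 0.56604 = 9.80353
Σ x·lx·mx = 28.22793; T = 28.22793/9.80353 = 2.87936…
r ≈ ln(R0)/T = ln(9.80353)/2.87936… = 0.792794… → 0.7928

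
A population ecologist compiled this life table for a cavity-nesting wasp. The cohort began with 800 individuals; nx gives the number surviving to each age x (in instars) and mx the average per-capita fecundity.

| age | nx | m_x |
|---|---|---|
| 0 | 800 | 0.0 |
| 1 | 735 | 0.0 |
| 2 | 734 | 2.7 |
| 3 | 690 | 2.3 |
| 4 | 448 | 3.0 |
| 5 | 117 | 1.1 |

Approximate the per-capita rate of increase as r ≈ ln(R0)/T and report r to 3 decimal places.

lx = nx/n0 = nx/800: 1, 0.91875, 0.9175, 0.8625, 0.56, 0.14625
R0 = Σ lx·mx = 0 + 0 + 2.47725 + 1.98375 + 1.68 + 0.16088… = 6.301875
Σ x·lx·mx = 18.430125; T = 18.430125/6.301875 = 2.92455…
r ≈ ln(R0)/T = ln(6.301875)/2.92455… = 0.62945… → 0.629

0.629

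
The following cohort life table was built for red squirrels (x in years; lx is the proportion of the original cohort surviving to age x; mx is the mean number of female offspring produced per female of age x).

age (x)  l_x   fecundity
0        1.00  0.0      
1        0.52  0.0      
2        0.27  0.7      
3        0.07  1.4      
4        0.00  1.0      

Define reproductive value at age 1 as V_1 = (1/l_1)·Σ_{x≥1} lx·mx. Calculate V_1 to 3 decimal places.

lx·mx for x ≥ 1: 0, 0.189, 0.098, 0 → sum = 0.287
V_1 = 0.287 / l_1 = 0.287 / 0.52 = 0.551923… → 0.552

0.552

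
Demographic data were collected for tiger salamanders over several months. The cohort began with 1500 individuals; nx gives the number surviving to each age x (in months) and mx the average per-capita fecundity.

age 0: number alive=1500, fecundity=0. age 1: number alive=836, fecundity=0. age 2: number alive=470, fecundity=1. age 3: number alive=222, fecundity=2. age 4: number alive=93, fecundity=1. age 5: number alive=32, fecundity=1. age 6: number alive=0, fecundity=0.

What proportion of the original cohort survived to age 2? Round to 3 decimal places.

l_2 = n_2/n_0 = 470/1500 = 0.313333… → 0.313

0.313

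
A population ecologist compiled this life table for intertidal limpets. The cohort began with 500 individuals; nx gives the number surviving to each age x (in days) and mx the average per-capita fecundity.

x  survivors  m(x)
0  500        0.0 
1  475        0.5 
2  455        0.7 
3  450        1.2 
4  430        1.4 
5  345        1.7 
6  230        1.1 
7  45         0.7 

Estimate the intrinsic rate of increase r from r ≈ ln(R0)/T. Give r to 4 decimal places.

0.4392

lx = nx/n0 = nx/500: 1, 0.95, 0.91, 0.9, 0.86, 0.69, 0.46, 0.09
R0 = Σ lx·mx = 0 + 0.475 + 0.637 + 1.08 + 1.204 + 1.173 + 0.506 + 0.063 = 5.138
Σ x·lx·mx = 19.147; T = 19.147/5.138 = 3.72655…
r ≈ ln(R0)/T = ln(5.138)/3.72655… = 0.43919… → 0.4392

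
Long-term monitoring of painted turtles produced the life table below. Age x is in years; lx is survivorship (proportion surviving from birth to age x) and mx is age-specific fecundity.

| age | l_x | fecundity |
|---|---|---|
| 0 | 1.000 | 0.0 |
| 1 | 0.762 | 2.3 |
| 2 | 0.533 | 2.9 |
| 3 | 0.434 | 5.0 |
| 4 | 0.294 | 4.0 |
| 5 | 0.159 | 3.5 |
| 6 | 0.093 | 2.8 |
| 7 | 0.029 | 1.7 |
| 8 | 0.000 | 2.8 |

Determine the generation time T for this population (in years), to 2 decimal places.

lx·mx: 0, 1.7526, 1.5457, 2.17, 1.176, 0.5565, 0.2604, 0.0493, 0 → R0 = 7.5105
x·lx·mx: 0, 1.7526, 3.0914, 6.51, 4.704, 2.7825, 1.5624, 0.3451, 0 → Σ = 20.748
T = 20.748 / 7.5105 = 2.762532… → 2.76

2.76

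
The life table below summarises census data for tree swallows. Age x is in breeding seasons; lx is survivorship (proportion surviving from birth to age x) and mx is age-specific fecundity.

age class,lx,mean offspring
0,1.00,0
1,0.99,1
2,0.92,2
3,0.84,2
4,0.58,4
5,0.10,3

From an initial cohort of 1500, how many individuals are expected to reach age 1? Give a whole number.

Expected survivors = N0 · l_1 = 1500 × 0.99 = 1485 → 1485

1485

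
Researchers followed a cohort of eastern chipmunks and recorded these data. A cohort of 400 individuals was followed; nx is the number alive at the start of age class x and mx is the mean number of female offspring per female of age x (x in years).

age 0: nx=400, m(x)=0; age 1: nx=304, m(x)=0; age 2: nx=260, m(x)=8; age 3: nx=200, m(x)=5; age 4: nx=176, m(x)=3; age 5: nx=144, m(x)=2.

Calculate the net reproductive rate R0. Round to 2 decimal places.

9.74

lx = nx/n0 = nx/400: 1, 0.76, 0.65, 0.5, 0.44, 0.36
lx·mx by age: 0, 0, 5.2, 2.5, 1.32, 0.72
R0 = Σ lx·mx = 9.74 → 9.74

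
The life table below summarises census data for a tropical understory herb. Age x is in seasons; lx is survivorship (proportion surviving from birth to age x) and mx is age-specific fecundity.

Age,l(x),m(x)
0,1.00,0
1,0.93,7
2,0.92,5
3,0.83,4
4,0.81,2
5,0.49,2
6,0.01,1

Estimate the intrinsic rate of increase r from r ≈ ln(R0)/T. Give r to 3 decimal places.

1.302

R0 = Σ lx·mx = 0 + 6.51 + 4.6 + 3.32 + 1.62 + 0.98 + 0.01 = 17.04
Σ x·lx·mx = 37.11; T = 37.11/17.04 = 2.17782…
r ≈ ln(R0)/T = ln(17.04)/2.17782… = 1.30202… → 1.302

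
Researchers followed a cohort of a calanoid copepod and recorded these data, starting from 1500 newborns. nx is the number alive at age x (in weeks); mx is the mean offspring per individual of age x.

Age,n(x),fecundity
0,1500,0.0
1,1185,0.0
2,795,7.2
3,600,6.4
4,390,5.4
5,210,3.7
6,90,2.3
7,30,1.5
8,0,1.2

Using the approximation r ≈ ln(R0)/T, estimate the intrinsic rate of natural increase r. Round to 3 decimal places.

0.736

lx = nx/n0 = nx/1500: 1, 0.79, 0.53, 0.4, 0.26, 0.14, 0.06, 0.02, 0
R0 = Σ lx·mx = 0 + 0 + 3.816 + 2.56 + 1.404 + 0.518 + 0.138 + 0.03 + 0 = 8.466
Σ x·lx·mx = 24.556; T = 24.556/8.466 = 2.90054…
r ≈ ln(R0)/T = ln(8.466)/2.90054… = 0.73643… → 0.736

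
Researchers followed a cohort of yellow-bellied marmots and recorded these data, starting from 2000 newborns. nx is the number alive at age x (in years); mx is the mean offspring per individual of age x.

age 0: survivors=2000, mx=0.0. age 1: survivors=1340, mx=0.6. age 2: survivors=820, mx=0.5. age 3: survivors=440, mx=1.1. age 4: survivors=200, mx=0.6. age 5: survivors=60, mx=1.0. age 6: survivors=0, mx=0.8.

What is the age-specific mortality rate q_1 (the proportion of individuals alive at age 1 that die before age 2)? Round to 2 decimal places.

0.39

lx = nx/n0 = nx/2000: 1, 0.67, 0.41, 0.22, 0.1, 0.03, 0
q_1 = (l_1 − l_2) / l_1 = (0.67 − 0.41) / 0.67
     = 0.26 / 0.67 = 0.38806… → 0.39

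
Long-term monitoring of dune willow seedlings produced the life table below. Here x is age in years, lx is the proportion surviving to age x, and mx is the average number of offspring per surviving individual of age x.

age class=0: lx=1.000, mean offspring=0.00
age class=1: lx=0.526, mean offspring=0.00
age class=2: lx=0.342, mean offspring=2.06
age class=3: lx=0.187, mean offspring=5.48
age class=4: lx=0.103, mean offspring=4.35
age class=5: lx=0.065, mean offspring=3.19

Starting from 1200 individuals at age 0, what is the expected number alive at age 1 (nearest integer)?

631

Expected survivors = N0 · l_1 = 1200 × 0.526 = 631.2 → 631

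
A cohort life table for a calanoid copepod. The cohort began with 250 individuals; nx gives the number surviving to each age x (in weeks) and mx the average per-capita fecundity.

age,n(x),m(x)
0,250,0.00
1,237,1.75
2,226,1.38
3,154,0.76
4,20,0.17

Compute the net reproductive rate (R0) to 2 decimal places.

3.39

lx = nx/n0 = nx/250: 1, 0.948, 0.904, 0.616, 0.08
lx·mx by age: 0, 1.659, 1.24752, 0.46816, 0.0136
R0 = Σ lx·mx = 3.38828 → 3.39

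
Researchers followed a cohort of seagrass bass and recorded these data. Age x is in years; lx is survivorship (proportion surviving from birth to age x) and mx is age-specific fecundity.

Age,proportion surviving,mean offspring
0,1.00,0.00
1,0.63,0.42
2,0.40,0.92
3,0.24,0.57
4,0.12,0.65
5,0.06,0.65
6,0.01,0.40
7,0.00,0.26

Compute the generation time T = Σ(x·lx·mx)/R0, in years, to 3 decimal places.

lx·mx: 0, 0.2646, 0.368, 0.1368, 0.078, 0.039, 0.004, 0 → R0 = 0.8904
x·lx·mx: 0, 0.2646, 0.736, 0.4104, 0.312, 0.195, 0.024, 0 → Σ = 1.942
T = 1.942 / 0.8904 = 2.181042… → 2.181

2.181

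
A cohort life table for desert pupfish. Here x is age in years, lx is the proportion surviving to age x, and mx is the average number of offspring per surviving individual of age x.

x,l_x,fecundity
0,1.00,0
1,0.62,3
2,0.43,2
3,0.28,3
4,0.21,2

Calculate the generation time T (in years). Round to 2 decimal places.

1.95

lx·mx: 0, 1.86, 0.86, 0.84, 0.42 → R0 = 3.98
x·lx·mx: 0, 1.86, 1.72, 2.52, 1.68 → Σ = 7.78
T = 7.78 / 3.98 = 1.954774… → 1.95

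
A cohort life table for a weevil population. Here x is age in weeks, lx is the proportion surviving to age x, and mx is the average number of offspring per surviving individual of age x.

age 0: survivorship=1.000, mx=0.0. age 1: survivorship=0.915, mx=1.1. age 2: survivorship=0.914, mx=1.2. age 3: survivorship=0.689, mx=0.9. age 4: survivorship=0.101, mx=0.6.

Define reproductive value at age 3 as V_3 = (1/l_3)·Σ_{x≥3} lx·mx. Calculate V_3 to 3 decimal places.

lx·mx for x ≥ 3: 0.6201, 0.0606 → sum = 0.6807
V_3 = 0.6807 / l_3 = 0.6807 / 0.689 = 0.987954… → 0.988

0.988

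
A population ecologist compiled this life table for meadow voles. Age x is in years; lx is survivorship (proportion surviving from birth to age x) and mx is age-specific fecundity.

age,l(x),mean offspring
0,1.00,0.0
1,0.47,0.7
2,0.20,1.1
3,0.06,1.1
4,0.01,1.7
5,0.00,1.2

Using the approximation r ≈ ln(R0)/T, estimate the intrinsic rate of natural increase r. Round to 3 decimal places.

R0 = Σ lx·mx = 0 + 0.329 + 0.22 + 0.066 + 0.017 + 0 = 0.632
Σ x·lx·mx = 1.035; T = 1.035/0.632 = 1.63766…
r ≈ ln(R0)/T = ln(0.632)/1.63766… = -0.2802… → -0.280

-0.280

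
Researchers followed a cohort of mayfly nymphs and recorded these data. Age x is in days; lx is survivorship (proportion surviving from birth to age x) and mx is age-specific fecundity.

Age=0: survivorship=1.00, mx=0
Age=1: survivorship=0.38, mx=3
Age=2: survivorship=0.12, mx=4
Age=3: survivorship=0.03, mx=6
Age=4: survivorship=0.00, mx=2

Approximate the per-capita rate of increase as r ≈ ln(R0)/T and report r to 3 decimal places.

R0 = Σ lx·mx = 0 + 1.14 + 0.48 + 0.18 + 0 = 1.8
Σ x·lx·mx = 2.64; T = 2.64/1.8 = 1.46667…
r ≈ ln(R0)/T = ln(1.8)/1.46667… = 0.40076… → 0.401

0.401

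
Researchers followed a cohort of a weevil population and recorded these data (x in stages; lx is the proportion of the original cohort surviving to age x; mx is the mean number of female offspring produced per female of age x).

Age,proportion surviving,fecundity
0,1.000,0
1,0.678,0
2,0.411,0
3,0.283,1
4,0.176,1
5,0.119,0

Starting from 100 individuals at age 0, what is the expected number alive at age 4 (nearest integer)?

18

Expected survivors = N0 · l_4 = 100 × 0.176 = 17.6 → 18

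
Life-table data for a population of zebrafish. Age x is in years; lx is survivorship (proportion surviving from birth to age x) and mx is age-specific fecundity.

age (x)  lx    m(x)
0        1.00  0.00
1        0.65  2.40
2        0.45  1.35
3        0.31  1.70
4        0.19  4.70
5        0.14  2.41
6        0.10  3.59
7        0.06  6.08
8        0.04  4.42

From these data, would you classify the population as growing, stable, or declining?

growing

R0 = Σ lx·mx = 0 + 1.56 + 0.6075 + 0.527 + 0.893 + 0.3374 + 0.359 + 0.3648 + 0.1768 = 4.8255
R0 > 1, so the population is growing.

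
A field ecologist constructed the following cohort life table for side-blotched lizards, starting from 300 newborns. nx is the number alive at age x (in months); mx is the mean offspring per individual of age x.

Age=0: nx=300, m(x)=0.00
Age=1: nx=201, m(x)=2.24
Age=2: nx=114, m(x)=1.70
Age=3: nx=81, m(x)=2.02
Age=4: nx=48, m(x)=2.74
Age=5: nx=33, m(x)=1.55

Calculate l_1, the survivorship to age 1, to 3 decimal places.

l_1 = n_1/n_0 = 201/300 = 0.67 → 0.670

0.670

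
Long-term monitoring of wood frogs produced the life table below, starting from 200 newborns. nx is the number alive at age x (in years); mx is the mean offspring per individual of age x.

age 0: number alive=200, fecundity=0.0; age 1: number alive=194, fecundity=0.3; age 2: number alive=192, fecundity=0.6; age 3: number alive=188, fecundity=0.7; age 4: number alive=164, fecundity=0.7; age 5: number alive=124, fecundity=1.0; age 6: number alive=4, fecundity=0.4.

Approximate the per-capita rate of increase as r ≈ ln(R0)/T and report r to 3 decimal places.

0.309

lx = nx/n0 = nx/200: 1, 0.97, 0.96, 0.94, 0.82, 0.62, 0.02
R0 = Σ lx·mx = 0 + 0.291 + 0.576 + 0.658 + 0.574 + 0.62 + 0.008 = 2.727
Σ x·lx·mx = 8.861; T = 8.861/2.727 = 3.24936…
r ≈ ln(R0)/T = ln(2.727)/3.24936… = 0.30874… → 0.309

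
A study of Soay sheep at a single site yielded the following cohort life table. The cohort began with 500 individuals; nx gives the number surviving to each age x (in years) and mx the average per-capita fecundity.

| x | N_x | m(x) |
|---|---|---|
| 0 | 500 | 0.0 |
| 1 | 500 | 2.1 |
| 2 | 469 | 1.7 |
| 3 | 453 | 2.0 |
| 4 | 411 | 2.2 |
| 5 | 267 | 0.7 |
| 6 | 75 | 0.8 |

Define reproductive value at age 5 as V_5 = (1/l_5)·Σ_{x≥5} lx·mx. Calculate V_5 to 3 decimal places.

0.925

lx = nx/n0 = nx/500: 1, 1, 0.938, 0.906, 0.822, 0.534, 0.15
lx·mx for x ≥ 5: 0.3738, 0.12 → sum = 0.4938
V_5 = 0.4938 / l_5 = 0.4938 / 0.534 = 0.924719… → 0.925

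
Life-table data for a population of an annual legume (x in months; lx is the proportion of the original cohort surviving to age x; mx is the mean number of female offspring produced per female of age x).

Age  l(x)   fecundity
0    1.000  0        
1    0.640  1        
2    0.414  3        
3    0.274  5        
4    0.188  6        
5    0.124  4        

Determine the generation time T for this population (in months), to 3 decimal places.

2.918

lx·mx: 0, 0.64, 1.242, 1.37, 1.128, 0.496 → R0 = 4.876
x·lx·mx: 0, 0.64, 2.484, 4.11, 4.512, 2.48 → Σ = 14.226
T = 14.226 / 4.876 = 2.917555… → 2.918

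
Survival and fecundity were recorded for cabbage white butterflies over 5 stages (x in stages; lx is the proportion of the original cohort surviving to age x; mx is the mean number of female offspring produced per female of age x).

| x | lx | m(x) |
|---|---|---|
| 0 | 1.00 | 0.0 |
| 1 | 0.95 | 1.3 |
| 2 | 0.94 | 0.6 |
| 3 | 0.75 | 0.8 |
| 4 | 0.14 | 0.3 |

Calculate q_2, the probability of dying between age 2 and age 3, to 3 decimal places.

0.202

q_2 = (l_2 − l_3) / l_2 = (0.94 − 0.75) / 0.94
     = 0.19 / 0.94 = 0.202128… → 0.202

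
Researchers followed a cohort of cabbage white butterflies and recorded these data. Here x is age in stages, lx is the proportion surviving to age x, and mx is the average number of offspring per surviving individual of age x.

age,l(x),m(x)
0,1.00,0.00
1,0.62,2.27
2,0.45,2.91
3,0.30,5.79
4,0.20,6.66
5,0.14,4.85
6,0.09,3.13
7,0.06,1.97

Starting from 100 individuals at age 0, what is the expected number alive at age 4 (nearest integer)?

20

Expected survivors = N0 · l_4 = 100 × 0.20 = 20 → 20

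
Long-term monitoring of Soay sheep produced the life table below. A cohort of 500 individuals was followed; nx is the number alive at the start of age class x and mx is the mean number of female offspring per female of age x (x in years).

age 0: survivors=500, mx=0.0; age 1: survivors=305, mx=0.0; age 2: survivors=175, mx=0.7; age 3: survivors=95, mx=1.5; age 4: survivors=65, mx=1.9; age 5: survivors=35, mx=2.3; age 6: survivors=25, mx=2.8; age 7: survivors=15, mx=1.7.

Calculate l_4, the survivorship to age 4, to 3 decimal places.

l_4 = n_4/n_0 = 65/500 = 0.13 → 0.130

0.130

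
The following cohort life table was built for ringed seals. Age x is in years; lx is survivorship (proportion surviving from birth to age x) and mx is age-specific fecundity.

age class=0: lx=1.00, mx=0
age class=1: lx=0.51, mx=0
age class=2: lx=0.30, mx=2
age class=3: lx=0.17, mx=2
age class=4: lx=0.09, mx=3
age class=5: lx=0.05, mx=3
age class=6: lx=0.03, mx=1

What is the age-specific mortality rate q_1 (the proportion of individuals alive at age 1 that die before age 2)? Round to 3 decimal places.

q_1 = (l_1 − l_2) / l_1 = (0.51 − 0.3) / 0.51
     = 0.21 / 0.51 = 0.411765… → 0.412

0.412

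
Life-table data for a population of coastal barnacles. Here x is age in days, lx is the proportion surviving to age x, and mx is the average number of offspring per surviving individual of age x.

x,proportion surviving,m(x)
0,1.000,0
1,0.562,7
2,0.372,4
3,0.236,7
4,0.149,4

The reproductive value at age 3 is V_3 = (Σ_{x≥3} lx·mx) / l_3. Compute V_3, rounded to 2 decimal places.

9.53

lx·mx for x ≥ 3: 1.652, 0.596 → sum = 2.248
V_3 = 2.248 / l_3 = 2.248 / 0.236 = 9.525424… → 9.53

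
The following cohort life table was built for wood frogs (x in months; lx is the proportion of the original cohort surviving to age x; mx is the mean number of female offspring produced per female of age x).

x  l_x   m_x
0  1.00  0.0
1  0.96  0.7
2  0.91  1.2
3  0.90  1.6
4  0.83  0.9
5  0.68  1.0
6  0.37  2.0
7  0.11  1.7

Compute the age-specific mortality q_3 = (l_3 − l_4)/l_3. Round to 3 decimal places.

q_3 = (l_3 − l_4) / l_3 = (0.9 − 0.83) / 0.9
     = 0.07 / 0.9 = 0.077778… → 0.078

0.078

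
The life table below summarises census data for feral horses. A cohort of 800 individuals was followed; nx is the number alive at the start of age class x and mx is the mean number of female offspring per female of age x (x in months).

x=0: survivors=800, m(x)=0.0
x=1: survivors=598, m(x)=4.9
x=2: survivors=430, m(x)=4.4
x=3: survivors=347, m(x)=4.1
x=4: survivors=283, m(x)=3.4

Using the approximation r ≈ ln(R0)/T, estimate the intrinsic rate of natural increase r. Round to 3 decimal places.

1.068

lx = nx/n0 = nx/800: 1, 0.7475, 0.5375, 0.43375, 0.35375
R0 = Σ lx·mx = 0 + 3.66275 + 2.365 + 1.77838… + 1.20275… = 9.008875
Σ x·lx·mx = 18.538875; T = 18.538875/9.008875 = 2.05785…
r ≈ ln(R0)/T = ln(9.008875)/2.05785… = 1.06821… → 1.068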